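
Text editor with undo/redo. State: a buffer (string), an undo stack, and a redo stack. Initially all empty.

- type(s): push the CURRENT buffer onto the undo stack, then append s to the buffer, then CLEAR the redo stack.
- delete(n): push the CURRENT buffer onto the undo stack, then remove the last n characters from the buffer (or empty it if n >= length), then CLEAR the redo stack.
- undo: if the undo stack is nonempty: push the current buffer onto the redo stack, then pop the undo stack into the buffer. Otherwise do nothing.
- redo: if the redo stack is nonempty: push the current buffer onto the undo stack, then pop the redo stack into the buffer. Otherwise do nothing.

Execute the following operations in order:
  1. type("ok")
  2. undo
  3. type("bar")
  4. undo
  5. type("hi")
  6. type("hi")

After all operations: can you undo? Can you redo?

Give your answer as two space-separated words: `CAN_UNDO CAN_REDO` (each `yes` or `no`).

Answer: yes no

Derivation:
After op 1 (type): buf='ok' undo_depth=1 redo_depth=0
After op 2 (undo): buf='(empty)' undo_depth=0 redo_depth=1
After op 3 (type): buf='bar' undo_depth=1 redo_depth=0
After op 4 (undo): buf='(empty)' undo_depth=0 redo_depth=1
After op 5 (type): buf='hi' undo_depth=1 redo_depth=0
After op 6 (type): buf='hihi' undo_depth=2 redo_depth=0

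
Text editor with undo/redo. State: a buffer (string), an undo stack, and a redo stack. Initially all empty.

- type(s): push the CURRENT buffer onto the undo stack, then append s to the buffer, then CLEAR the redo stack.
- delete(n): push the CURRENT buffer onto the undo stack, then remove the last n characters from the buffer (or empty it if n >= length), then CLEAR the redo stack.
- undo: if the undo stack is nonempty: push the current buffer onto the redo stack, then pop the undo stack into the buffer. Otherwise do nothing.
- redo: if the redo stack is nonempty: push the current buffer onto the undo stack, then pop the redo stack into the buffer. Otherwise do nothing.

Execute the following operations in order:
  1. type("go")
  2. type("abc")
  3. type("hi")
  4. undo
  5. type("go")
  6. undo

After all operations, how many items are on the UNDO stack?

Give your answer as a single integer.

Answer: 2

Derivation:
After op 1 (type): buf='go' undo_depth=1 redo_depth=0
After op 2 (type): buf='goabc' undo_depth=2 redo_depth=0
After op 3 (type): buf='goabchi' undo_depth=3 redo_depth=0
After op 4 (undo): buf='goabc' undo_depth=2 redo_depth=1
After op 5 (type): buf='goabcgo' undo_depth=3 redo_depth=0
After op 6 (undo): buf='goabc' undo_depth=2 redo_depth=1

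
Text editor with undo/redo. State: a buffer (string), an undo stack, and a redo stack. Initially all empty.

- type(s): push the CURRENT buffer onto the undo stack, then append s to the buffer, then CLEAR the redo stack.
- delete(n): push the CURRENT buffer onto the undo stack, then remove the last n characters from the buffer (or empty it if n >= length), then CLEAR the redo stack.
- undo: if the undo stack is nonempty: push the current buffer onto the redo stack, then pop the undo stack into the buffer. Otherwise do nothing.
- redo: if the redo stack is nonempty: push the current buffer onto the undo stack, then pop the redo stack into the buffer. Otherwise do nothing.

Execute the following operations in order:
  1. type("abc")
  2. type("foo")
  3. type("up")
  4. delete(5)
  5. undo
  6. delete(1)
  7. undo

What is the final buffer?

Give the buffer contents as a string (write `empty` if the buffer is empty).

Answer: abcfooup

Derivation:
After op 1 (type): buf='abc' undo_depth=1 redo_depth=0
After op 2 (type): buf='abcfoo' undo_depth=2 redo_depth=0
After op 3 (type): buf='abcfooup' undo_depth=3 redo_depth=0
After op 4 (delete): buf='abc' undo_depth=4 redo_depth=0
After op 5 (undo): buf='abcfooup' undo_depth=3 redo_depth=1
After op 6 (delete): buf='abcfoou' undo_depth=4 redo_depth=0
After op 7 (undo): buf='abcfooup' undo_depth=3 redo_depth=1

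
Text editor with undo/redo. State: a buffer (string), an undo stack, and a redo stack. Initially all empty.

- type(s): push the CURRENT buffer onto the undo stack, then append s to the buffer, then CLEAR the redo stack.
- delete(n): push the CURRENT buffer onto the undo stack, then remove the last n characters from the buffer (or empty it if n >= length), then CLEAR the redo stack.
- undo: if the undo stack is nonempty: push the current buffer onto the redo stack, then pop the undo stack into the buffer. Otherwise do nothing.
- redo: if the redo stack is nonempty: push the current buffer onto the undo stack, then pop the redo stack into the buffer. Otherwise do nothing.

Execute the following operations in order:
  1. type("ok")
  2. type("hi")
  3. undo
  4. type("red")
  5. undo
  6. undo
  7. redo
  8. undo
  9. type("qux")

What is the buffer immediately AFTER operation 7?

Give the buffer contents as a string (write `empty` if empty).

After op 1 (type): buf='ok' undo_depth=1 redo_depth=0
After op 2 (type): buf='okhi' undo_depth=2 redo_depth=0
After op 3 (undo): buf='ok' undo_depth=1 redo_depth=1
After op 4 (type): buf='okred' undo_depth=2 redo_depth=0
After op 5 (undo): buf='ok' undo_depth=1 redo_depth=1
After op 6 (undo): buf='(empty)' undo_depth=0 redo_depth=2
After op 7 (redo): buf='ok' undo_depth=1 redo_depth=1

Answer: ok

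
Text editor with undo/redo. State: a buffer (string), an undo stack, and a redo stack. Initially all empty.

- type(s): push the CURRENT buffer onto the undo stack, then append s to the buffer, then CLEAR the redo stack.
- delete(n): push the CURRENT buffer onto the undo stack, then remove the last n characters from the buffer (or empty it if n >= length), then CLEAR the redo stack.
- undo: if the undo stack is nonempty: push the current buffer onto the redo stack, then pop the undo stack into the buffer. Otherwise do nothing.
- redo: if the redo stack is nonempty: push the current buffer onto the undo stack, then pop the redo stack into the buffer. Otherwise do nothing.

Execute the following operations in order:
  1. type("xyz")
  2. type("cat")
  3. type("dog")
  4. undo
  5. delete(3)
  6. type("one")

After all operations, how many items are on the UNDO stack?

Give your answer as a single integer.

Answer: 4

Derivation:
After op 1 (type): buf='xyz' undo_depth=1 redo_depth=0
After op 2 (type): buf='xyzcat' undo_depth=2 redo_depth=0
After op 3 (type): buf='xyzcatdog' undo_depth=3 redo_depth=0
After op 4 (undo): buf='xyzcat' undo_depth=2 redo_depth=1
After op 5 (delete): buf='xyz' undo_depth=3 redo_depth=0
After op 6 (type): buf='xyzone' undo_depth=4 redo_depth=0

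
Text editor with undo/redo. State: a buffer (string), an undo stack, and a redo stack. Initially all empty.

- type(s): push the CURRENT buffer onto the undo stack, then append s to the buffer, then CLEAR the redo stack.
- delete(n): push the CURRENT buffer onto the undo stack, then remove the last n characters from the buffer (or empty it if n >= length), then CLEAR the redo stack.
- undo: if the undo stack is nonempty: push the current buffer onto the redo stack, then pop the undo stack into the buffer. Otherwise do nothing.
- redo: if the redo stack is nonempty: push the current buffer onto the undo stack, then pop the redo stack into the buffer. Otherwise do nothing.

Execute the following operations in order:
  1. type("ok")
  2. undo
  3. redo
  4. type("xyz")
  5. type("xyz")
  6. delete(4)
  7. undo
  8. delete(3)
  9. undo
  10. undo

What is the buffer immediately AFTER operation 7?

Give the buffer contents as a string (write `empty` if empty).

After op 1 (type): buf='ok' undo_depth=1 redo_depth=0
After op 2 (undo): buf='(empty)' undo_depth=0 redo_depth=1
After op 3 (redo): buf='ok' undo_depth=1 redo_depth=0
After op 4 (type): buf='okxyz' undo_depth=2 redo_depth=0
After op 5 (type): buf='okxyzxyz' undo_depth=3 redo_depth=0
After op 6 (delete): buf='okxy' undo_depth=4 redo_depth=0
After op 7 (undo): buf='okxyzxyz' undo_depth=3 redo_depth=1

Answer: okxyzxyz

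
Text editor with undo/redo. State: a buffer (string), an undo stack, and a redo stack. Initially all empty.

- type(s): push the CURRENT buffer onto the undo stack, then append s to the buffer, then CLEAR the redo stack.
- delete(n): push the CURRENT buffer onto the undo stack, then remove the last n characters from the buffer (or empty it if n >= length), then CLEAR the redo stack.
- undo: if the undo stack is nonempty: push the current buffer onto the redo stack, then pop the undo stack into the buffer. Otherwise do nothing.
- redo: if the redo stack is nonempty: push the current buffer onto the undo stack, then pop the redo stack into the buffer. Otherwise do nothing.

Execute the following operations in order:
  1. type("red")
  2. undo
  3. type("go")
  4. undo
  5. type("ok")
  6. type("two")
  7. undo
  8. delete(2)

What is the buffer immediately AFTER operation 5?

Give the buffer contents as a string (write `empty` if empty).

After op 1 (type): buf='red' undo_depth=1 redo_depth=0
After op 2 (undo): buf='(empty)' undo_depth=0 redo_depth=1
After op 3 (type): buf='go' undo_depth=1 redo_depth=0
After op 4 (undo): buf='(empty)' undo_depth=0 redo_depth=1
After op 5 (type): buf='ok' undo_depth=1 redo_depth=0

Answer: ok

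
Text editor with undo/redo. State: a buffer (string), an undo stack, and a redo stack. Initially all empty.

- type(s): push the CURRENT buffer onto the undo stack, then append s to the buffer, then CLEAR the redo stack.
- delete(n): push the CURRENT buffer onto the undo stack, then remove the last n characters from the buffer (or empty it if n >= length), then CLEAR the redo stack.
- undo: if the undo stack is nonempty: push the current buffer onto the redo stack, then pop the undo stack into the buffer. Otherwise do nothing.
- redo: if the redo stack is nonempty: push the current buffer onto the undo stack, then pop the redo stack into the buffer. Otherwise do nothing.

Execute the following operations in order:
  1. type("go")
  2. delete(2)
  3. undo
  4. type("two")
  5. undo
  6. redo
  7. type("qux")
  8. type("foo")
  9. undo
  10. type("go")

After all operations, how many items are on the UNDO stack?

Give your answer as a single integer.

Answer: 4

Derivation:
After op 1 (type): buf='go' undo_depth=1 redo_depth=0
After op 2 (delete): buf='(empty)' undo_depth=2 redo_depth=0
After op 3 (undo): buf='go' undo_depth=1 redo_depth=1
After op 4 (type): buf='gotwo' undo_depth=2 redo_depth=0
After op 5 (undo): buf='go' undo_depth=1 redo_depth=1
After op 6 (redo): buf='gotwo' undo_depth=2 redo_depth=0
After op 7 (type): buf='gotwoqux' undo_depth=3 redo_depth=0
After op 8 (type): buf='gotwoquxfoo' undo_depth=4 redo_depth=0
After op 9 (undo): buf='gotwoqux' undo_depth=3 redo_depth=1
After op 10 (type): buf='gotwoquxgo' undo_depth=4 redo_depth=0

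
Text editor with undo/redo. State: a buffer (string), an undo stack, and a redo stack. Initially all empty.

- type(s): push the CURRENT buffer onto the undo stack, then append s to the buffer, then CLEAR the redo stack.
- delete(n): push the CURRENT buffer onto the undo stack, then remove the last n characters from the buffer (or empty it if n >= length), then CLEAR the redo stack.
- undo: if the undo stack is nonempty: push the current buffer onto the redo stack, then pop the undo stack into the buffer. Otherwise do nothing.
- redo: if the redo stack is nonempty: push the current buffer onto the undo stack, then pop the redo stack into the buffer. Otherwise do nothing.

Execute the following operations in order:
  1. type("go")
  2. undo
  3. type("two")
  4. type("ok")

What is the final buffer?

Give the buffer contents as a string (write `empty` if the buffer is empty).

After op 1 (type): buf='go' undo_depth=1 redo_depth=0
After op 2 (undo): buf='(empty)' undo_depth=0 redo_depth=1
After op 3 (type): buf='two' undo_depth=1 redo_depth=0
After op 4 (type): buf='twook' undo_depth=2 redo_depth=0

Answer: twook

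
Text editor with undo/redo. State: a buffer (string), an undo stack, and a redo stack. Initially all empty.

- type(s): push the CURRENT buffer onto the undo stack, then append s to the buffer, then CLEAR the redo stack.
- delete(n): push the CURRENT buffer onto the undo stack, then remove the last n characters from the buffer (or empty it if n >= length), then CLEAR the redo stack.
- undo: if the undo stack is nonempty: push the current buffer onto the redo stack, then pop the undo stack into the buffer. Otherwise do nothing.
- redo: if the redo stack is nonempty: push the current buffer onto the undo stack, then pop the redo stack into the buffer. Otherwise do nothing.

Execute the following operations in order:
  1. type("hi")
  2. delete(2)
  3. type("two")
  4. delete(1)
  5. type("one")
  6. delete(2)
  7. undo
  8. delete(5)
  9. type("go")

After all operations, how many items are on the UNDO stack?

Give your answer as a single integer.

After op 1 (type): buf='hi' undo_depth=1 redo_depth=0
After op 2 (delete): buf='(empty)' undo_depth=2 redo_depth=0
After op 3 (type): buf='two' undo_depth=3 redo_depth=0
After op 4 (delete): buf='tw' undo_depth=4 redo_depth=0
After op 5 (type): buf='twone' undo_depth=5 redo_depth=0
After op 6 (delete): buf='two' undo_depth=6 redo_depth=0
After op 7 (undo): buf='twone' undo_depth=5 redo_depth=1
After op 8 (delete): buf='(empty)' undo_depth=6 redo_depth=0
After op 9 (type): buf='go' undo_depth=7 redo_depth=0

Answer: 7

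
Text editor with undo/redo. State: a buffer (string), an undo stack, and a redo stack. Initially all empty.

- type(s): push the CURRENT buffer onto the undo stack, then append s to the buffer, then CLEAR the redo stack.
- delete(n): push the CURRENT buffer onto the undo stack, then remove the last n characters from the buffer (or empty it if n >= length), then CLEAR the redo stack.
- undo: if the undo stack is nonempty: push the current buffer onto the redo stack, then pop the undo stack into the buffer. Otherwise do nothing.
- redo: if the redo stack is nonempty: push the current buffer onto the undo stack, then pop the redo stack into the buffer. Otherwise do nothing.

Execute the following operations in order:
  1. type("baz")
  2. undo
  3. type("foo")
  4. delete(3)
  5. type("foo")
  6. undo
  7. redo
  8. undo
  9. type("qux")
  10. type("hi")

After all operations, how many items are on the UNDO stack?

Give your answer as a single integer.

Answer: 4

Derivation:
After op 1 (type): buf='baz' undo_depth=1 redo_depth=0
After op 2 (undo): buf='(empty)' undo_depth=0 redo_depth=1
After op 3 (type): buf='foo' undo_depth=1 redo_depth=0
After op 4 (delete): buf='(empty)' undo_depth=2 redo_depth=0
After op 5 (type): buf='foo' undo_depth=3 redo_depth=0
After op 6 (undo): buf='(empty)' undo_depth=2 redo_depth=1
After op 7 (redo): buf='foo' undo_depth=3 redo_depth=0
After op 8 (undo): buf='(empty)' undo_depth=2 redo_depth=1
After op 9 (type): buf='qux' undo_depth=3 redo_depth=0
After op 10 (type): buf='quxhi' undo_depth=4 redo_depth=0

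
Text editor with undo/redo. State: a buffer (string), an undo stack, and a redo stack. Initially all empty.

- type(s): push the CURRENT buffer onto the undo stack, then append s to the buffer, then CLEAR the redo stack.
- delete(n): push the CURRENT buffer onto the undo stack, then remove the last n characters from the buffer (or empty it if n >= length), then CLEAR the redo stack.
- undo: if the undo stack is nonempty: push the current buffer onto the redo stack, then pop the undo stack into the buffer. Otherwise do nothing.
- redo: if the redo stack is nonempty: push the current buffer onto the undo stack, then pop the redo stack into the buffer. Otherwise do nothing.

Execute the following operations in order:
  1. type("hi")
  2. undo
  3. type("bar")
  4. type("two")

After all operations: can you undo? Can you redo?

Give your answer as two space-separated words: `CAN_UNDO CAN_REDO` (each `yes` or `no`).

Answer: yes no

Derivation:
After op 1 (type): buf='hi' undo_depth=1 redo_depth=0
After op 2 (undo): buf='(empty)' undo_depth=0 redo_depth=1
After op 3 (type): buf='bar' undo_depth=1 redo_depth=0
After op 4 (type): buf='bartwo' undo_depth=2 redo_depth=0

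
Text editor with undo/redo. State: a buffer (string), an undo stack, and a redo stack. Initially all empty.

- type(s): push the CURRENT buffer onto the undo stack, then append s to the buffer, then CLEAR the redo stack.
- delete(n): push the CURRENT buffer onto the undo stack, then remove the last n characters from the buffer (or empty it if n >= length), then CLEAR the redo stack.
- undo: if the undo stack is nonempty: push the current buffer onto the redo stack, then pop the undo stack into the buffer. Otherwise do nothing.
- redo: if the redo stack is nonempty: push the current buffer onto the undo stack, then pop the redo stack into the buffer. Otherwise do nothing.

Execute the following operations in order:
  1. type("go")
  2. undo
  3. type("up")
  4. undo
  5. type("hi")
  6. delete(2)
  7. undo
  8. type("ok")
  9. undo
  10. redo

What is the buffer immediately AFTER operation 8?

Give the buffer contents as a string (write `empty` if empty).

After op 1 (type): buf='go' undo_depth=1 redo_depth=0
After op 2 (undo): buf='(empty)' undo_depth=0 redo_depth=1
After op 3 (type): buf='up' undo_depth=1 redo_depth=0
After op 4 (undo): buf='(empty)' undo_depth=0 redo_depth=1
After op 5 (type): buf='hi' undo_depth=1 redo_depth=0
After op 6 (delete): buf='(empty)' undo_depth=2 redo_depth=0
After op 7 (undo): buf='hi' undo_depth=1 redo_depth=1
After op 8 (type): buf='hiok' undo_depth=2 redo_depth=0

Answer: hiok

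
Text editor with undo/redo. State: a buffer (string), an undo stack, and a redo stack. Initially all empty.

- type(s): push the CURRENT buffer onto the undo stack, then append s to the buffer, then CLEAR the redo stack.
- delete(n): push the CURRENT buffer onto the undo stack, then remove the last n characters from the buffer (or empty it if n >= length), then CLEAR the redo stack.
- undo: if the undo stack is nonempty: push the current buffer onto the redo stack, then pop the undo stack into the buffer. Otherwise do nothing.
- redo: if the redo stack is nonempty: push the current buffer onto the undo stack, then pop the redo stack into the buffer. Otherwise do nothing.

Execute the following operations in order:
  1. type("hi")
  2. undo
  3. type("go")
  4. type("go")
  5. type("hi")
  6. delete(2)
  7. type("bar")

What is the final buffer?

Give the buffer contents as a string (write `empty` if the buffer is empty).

After op 1 (type): buf='hi' undo_depth=1 redo_depth=0
After op 2 (undo): buf='(empty)' undo_depth=0 redo_depth=1
After op 3 (type): buf='go' undo_depth=1 redo_depth=0
After op 4 (type): buf='gogo' undo_depth=2 redo_depth=0
After op 5 (type): buf='gogohi' undo_depth=3 redo_depth=0
After op 6 (delete): buf='gogo' undo_depth=4 redo_depth=0
After op 7 (type): buf='gogobar' undo_depth=5 redo_depth=0

Answer: gogobar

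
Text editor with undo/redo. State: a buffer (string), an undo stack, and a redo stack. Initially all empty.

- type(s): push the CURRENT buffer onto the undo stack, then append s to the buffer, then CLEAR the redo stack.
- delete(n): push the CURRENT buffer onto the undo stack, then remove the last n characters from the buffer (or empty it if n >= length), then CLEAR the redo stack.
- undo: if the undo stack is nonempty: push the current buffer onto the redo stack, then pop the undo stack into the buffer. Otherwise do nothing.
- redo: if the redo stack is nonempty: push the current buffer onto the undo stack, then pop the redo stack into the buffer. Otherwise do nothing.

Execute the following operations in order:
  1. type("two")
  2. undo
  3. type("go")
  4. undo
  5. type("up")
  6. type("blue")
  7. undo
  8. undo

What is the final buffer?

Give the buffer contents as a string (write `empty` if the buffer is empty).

Answer: empty

Derivation:
After op 1 (type): buf='two' undo_depth=1 redo_depth=0
After op 2 (undo): buf='(empty)' undo_depth=0 redo_depth=1
After op 3 (type): buf='go' undo_depth=1 redo_depth=0
After op 4 (undo): buf='(empty)' undo_depth=0 redo_depth=1
After op 5 (type): buf='up' undo_depth=1 redo_depth=0
After op 6 (type): buf='upblue' undo_depth=2 redo_depth=0
After op 7 (undo): buf='up' undo_depth=1 redo_depth=1
After op 8 (undo): buf='(empty)' undo_depth=0 redo_depth=2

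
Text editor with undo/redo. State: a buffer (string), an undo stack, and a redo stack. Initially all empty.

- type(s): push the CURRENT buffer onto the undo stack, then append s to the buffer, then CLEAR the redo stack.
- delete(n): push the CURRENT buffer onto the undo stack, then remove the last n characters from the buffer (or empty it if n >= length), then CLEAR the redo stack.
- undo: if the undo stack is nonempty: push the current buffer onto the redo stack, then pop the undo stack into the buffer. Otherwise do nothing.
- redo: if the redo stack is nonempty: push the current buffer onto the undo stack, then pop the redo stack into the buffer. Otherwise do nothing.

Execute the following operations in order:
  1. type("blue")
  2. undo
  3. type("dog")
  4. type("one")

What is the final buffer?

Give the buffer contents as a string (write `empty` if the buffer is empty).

After op 1 (type): buf='blue' undo_depth=1 redo_depth=0
After op 2 (undo): buf='(empty)' undo_depth=0 redo_depth=1
After op 3 (type): buf='dog' undo_depth=1 redo_depth=0
After op 4 (type): buf='dogone' undo_depth=2 redo_depth=0

Answer: dogone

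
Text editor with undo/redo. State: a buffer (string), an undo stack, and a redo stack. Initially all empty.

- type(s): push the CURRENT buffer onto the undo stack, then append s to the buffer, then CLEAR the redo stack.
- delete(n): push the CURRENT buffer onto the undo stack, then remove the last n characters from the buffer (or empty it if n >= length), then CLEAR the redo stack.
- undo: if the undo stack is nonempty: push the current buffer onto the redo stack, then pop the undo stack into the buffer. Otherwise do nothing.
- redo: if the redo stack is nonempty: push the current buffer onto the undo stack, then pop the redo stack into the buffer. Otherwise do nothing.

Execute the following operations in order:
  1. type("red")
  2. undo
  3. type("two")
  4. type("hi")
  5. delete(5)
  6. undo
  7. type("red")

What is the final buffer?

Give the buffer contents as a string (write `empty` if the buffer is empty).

After op 1 (type): buf='red' undo_depth=1 redo_depth=0
After op 2 (undo): buf='(empty)' undo_depth=0 redo_depth=1
After op 3 (type): buf='two' undo_depth=1 redo_depth=0
After op 4 (type): buf='twohi' undo_depth=2 redo_depth=0
After op 5 (delete): buf='(empty)' undo_depth=3 redo_depth=0
After op 6 (undo): buf='twohi' undo_depth=2 redo_depth=1
After op 7 (type): buf='twohired' undo_depth=3 redo_depth=0

Answer: twohired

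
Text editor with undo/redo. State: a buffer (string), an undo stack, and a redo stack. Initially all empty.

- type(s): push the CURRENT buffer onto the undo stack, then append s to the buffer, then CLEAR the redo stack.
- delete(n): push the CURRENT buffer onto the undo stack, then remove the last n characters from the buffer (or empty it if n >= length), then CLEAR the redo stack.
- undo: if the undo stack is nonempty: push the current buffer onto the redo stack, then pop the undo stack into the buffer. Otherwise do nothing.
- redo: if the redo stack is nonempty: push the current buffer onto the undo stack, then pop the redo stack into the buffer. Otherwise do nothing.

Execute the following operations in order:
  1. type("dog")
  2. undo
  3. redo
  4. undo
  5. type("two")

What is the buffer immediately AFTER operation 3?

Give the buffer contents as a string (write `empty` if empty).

Answer: dog

Derivation:
After op 1 (type): buf='dog' undo_depth=1 redo_depth=0
After op 2 (undo): buf='(empty)' undo_depth=0 redo_depth=1
After op 3 (redo): buf='dog' undo_depth=1 redo_depth=0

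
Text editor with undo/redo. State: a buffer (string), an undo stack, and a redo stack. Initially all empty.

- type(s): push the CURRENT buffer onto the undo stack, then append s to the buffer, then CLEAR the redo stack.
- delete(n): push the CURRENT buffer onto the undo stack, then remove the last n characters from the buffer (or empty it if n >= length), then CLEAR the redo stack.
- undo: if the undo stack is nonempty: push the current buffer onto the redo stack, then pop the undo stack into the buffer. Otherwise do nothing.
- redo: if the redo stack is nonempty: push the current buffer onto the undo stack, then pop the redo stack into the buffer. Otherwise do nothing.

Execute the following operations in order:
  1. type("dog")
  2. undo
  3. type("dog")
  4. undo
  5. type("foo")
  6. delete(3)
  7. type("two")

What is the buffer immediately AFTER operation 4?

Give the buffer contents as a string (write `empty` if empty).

Answer: empty

Derivation:
After op 1 (type): buf='dog' undo_depth=1 redo_depth=0
After op 2 (undo): buf='(empty)' undo_depth=0 redo_depth=1
After op 3 (type): buf='dog' undo_depth=1 redo_depth=0
After op 4 (undo): buf='(empty)' undo_depth=0 redo_depth=1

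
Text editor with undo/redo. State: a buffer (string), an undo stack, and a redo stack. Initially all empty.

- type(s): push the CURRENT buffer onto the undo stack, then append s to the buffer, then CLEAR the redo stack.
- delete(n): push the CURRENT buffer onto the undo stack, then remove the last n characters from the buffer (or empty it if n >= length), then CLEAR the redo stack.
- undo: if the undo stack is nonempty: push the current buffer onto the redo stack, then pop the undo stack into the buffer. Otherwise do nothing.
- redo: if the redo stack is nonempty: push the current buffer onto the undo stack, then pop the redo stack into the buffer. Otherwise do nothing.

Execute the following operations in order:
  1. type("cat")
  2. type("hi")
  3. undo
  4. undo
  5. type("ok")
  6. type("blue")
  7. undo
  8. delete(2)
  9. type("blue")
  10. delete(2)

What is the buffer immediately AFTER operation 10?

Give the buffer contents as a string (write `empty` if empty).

After op 1 (type): buf='cat' undo_depth=1 redo_depth=0
After op 2 (type): buf='cathi' undo_depth=2 redo_depth=0
After op 3 (undo): buf='cat' undo_depth=1 redo_depth=1
After op 4 (undo): buf='(empty)' undo_depth=0 redo_depth=2
After op 5 (type): buf='ok' undo_depth=1 redo_depth=0
After op 6 (type): buf='okblue' undo_depth=2 redo_depth=0
After op 7 (undo): buf='ok' undo_depth=1 redo_depth=1
After op 8 (delete): buf='(empty)' undo_depth=2 redo_depth=0
After op 9 (type): buf='blue' undo_depth=3 redo_depth=0
After op 10 (delete): buf='bl' undo_depth=4 redo_depth=0

Answer: bl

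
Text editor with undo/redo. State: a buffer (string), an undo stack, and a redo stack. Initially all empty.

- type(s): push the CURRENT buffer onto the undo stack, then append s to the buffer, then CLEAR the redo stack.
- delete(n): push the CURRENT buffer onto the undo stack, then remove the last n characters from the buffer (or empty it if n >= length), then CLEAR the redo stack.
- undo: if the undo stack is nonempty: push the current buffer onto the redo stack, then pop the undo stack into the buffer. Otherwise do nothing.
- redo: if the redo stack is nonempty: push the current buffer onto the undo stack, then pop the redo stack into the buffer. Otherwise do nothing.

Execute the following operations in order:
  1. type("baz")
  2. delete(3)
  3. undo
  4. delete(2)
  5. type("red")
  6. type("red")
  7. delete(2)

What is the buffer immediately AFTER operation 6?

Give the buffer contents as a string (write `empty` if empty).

After op 1 (type): buf='baz' undo_depth=1 redo_depth=0
After op 2 (delete): buf='(empty)' undo_depth=2 redo_depth=0
After op 3 (undo): buf='baz' undo_depth=1 redo_depth=1
After op 4 (delete): buf='b' undo_depth=2 redo_depth=0
After op 5 (type): buf='bred' undo_depth=3 redo_depth=0
After op 6 (type): buf='bredred' undo_depth=4 redo_depth=0

Answer: bredred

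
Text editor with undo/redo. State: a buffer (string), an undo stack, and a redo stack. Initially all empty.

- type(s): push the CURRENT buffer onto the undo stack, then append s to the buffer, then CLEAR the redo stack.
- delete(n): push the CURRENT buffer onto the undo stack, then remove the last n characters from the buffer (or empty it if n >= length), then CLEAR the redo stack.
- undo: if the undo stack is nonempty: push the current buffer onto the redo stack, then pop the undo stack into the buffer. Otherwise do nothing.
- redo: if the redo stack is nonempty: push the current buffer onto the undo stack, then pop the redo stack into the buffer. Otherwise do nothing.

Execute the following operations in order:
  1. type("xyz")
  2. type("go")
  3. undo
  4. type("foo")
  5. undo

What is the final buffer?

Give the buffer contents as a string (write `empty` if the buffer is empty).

After op 1 (type): buf='xyz' undo_depth=1 redo_depth=0
After op 2 (type): buf='xyzgo' undo_depth=2 redo_depth=0
After op 3 (undo): buf='xyz' undo_depth=1 redo_depth=1
After op 4 (type): buf='xyzfoo' undo_depth=2 redo_depth=0
After op 5 (undo): buf='xyz' undo_depth=1 redo_depth=1

Answer: xyz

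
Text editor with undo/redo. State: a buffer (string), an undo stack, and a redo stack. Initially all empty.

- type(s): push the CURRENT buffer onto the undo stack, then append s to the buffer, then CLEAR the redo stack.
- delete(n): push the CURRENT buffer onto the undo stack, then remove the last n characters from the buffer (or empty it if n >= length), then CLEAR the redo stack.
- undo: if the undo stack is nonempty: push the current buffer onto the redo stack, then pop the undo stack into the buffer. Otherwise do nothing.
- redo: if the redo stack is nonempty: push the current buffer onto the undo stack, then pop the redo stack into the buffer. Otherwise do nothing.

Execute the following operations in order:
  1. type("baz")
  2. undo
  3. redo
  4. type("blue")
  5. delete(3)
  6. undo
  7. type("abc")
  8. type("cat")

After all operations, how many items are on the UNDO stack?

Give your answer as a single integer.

Answer: 4

Derivation:
After op 1 (type): buf='baz' undo_depth=1 redo_depth=0
After op 2 (undo): buf='(empty)' undo_depth=0 redo_depth=1
After op 3 (redo): buf='baz' undo_depth=1 redo_depth=0
After op 4 (type): buf='bazblue' undo_depth=2 redo_depth=0
After op 5 (delete): buf='bazb' undo_depth=3 redo_depth=0
After op 6 (undo): buf='bazblue' undo_depth=2 redo_depth=1
After op 7 (type): buf='bazblueabc' undo_depth=3 redo_depth=0
After op 8 (type): buf='bazblueabccat' undo_depth=4 redo_depth=0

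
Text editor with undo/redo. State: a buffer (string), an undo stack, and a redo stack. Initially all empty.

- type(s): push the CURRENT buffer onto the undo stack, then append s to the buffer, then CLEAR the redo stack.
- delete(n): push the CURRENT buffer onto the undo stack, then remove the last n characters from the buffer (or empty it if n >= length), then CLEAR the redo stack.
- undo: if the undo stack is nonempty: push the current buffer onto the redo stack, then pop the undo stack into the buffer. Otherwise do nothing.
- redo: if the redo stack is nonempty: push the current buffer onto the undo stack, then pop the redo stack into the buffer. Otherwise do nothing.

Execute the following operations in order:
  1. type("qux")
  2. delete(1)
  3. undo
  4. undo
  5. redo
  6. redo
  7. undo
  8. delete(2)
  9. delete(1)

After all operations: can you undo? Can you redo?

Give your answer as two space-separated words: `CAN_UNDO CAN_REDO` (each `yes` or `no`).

After op 1 (type): buf='qux' undo_depth=1 redo_depth=0
After op 2 (delete): buf='qu' undo_depth=2 redo_depth=0
After op 3 (undo): buf='qux' undo_depth=1 redo_depth=1
After op 4 (undo): buf='(empty)' undo_depth=0 redo_depth=2
After op 5 (redo): buf='qux' undo_depth=1 redo_depth=1
After op 6 (redo): buf='qu' undo_depth=2 redo_depth=0
After op 7 (undo): buf='qux' undo_depth=1 redo_depth=1
After op 8 (delete): buf='q' undo_depth=2 redo_depth=0
After op 9 (delete): buf='(empty)' undo_depth=3 redo_depth=0

Answer: yes no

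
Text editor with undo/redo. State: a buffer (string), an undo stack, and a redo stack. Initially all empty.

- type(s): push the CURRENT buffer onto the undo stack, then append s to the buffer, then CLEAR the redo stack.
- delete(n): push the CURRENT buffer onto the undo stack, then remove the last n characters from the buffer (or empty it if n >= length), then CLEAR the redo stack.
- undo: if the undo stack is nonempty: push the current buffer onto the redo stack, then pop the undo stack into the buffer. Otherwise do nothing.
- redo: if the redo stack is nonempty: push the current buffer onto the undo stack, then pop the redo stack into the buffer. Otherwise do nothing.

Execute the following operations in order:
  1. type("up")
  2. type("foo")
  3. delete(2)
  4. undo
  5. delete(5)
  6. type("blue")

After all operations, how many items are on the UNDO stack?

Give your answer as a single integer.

After op 1 (type): buf='up' undo_depth=1 redo_depth=0
After op 2 (type): buf='upfoo' undo_depth=2 redo_depth=0
After op 3 (delete): buf='upf' undo_depth=3 redo_depth=0
After op 4 (undo): buf='upfoo' undo_depth=2 redo_depth=1
After op 5 (delete): buf='(empty)' undo_depth=3 redo_depth=0
After op 6 (type): buf='blue' undo_depth=4 redo_depth=0

Answer: 4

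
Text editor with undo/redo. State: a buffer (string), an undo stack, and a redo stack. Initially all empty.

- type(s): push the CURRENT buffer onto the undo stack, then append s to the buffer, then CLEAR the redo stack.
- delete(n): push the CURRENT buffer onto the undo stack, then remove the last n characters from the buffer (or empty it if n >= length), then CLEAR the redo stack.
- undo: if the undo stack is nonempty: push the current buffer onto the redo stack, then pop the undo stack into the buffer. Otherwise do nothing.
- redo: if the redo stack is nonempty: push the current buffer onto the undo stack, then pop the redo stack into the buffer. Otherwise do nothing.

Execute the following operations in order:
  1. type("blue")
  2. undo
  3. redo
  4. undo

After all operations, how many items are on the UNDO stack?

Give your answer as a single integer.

After op 1 (type): buf='blue' undo_depth=1 redo_depth=0
After op 2 (undo): buf='(empty)' undo_depth=0 redo_depth=1
After op 3 (redo): buf='blue' undo_depth=1 redo_depth=0
After op 4 (undo): buf='(empty)' undo_depth=0 redo_depth=1

Answer: 0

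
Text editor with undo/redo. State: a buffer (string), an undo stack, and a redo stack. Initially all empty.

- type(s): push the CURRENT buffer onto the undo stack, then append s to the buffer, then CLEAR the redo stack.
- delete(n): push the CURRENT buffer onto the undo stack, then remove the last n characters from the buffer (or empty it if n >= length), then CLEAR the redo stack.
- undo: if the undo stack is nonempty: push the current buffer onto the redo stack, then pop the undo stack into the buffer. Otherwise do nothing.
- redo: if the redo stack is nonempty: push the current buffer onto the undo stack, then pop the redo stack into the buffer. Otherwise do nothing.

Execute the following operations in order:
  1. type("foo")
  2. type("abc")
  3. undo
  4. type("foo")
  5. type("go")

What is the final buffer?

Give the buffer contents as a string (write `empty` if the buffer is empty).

Answer: foofoogo

Derivation:
After op 1 (type): buf='foo' undo_depth=1 redo_depth=0
After op 2 (type): buf='fooabc' undo_depth=2 redo_depth=0
After op 3 (undo): buf='foo' undo_depth=1 redo_depth=1
After op 4 (type): buf='foofoo' undo_depth=2 redo_depth=0
After op 5 (type): buf='foofoogo' undo_depth=3 redo_depth=0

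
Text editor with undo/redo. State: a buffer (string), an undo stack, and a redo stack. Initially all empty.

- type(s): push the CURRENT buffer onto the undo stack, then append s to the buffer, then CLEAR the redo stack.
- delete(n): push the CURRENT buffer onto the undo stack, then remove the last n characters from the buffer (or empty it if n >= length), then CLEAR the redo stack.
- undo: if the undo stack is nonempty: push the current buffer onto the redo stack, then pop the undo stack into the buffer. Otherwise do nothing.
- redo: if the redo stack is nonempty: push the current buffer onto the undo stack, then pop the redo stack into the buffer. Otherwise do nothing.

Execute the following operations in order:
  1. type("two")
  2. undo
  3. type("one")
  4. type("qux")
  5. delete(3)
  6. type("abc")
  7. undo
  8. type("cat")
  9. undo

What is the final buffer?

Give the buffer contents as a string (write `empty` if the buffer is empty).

After op 1 (type): buf='two' undo_depth=1 redo_depth=0
After op 2 (undo): buf='(empty)' undo_depth=0 redo_depth=1
After op 3 (type): buf='one' undo_depth=1 redo_depth=0
After op 4 (type): buf='onequx' undo_depth=2 redo_depth=0
After op 5 (delete): buf='one' undo_depth=3 redo_depth=0
After op 6 (type): buf='oneabc' undo_depth=4 redo_depth=0
After op 7 (undo): buf='one' undo_depth=3 redo_depth=1
After op 8 (type): buf='onecat' undo_depth=4 redo_depth=0
After op 9 (undo): buf='one' undo_depth=3 redo_depth=1

Answer: one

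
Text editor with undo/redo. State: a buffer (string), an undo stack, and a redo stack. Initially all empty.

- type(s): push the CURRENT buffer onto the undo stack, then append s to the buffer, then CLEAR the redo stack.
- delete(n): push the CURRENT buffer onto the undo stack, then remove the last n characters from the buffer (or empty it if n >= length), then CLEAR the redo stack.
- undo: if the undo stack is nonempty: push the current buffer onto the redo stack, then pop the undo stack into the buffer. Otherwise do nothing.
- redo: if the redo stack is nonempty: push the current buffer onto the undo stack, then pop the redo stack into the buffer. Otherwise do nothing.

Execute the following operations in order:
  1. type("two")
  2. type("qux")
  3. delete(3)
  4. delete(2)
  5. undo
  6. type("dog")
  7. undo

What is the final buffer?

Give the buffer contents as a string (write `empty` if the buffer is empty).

Answer: two

Derivation:
After op 1 (type): buf='two' undo_depth=1 redo_depth=0
After op 2 (type): buf='twoqux' undo_depth=2 redo_depth=0
After op 3 (delete): buf='two' undo_depth=3 redo_depth=0
After op 4 (delete): buf='t' undo_depth=4 redo_depth=0
After op 5 (undo): buf='two' undo_depth=3 redo_depth=1
After op 6 (type): buf='twodog' undo_depth=4 redo_depth=0
After op 7 (undo): buf='two' undo_depth=3 redo_depth=1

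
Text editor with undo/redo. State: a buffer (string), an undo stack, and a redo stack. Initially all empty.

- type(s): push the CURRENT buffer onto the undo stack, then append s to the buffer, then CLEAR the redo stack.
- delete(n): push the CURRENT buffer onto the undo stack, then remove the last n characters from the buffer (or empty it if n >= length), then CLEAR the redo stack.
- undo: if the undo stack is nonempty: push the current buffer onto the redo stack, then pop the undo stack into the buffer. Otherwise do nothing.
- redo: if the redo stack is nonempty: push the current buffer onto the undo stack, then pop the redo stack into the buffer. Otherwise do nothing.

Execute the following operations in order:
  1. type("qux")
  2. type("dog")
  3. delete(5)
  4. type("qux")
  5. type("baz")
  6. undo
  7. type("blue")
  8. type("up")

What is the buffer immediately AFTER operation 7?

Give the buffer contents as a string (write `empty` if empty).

Answer: qquxblue

Derivation:
After op 1 (type): buf='qux' undo_depth=1 redo_depth=0
After op 2 (type): buf='quxdog' undo_depth=2 redo_depth=0
After op 3 (delete): buf='q' undo_depth=3 redo_depth=0
After op 4 (type): buf='qqux' undo_depth=4 redo_depth=0
After op 5 (type): buf='qquxbaz' undo_depth=5 redo_depth=0
After op 6 (undo): buf='qqux' undo_depth=4 redo_depth=1
After op 7 (type): buf='qquxblue' undo_depth=5 redo_depth=0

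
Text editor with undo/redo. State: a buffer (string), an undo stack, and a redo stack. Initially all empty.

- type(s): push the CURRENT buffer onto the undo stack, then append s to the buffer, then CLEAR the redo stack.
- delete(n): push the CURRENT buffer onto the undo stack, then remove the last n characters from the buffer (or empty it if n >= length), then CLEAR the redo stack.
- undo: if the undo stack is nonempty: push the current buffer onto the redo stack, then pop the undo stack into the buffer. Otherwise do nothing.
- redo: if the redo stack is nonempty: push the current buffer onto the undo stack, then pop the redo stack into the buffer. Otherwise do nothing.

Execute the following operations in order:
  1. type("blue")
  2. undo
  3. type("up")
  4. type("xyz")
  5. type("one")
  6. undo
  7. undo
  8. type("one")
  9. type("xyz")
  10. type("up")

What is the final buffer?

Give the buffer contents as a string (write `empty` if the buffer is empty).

Answer: uponexyzup

Derivation:
After op 1 (type): buf='blue' undo_depth=1 redo_depth=0
After op 2 (undo): buf='(empty)' undo_depth=0 redo_depth=1
After op 3 (type): buf='up' undo_depth=1 redo_depth=0
After op 4 (type): buf='upxyz' undo_depth=2 redo_depth=0
After op 5 (type): buf='upxyzone' undo_depth=3 redo_depth=0
After op 6 (undo): buf='upxyz' undo_depth=2 redo_depth=1
After op 7 (undo): buf='up' undo_depth=1 redo_depth=2
After op 8 (type): buf='upone' undo_depth=2 redo_depth=0
After op 9 (type): buf='uponexyz' undo_depth=3 redo_depth=0
After op 10 (type): buf='uponexyzup' undo_depth=4 redo_depth=0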